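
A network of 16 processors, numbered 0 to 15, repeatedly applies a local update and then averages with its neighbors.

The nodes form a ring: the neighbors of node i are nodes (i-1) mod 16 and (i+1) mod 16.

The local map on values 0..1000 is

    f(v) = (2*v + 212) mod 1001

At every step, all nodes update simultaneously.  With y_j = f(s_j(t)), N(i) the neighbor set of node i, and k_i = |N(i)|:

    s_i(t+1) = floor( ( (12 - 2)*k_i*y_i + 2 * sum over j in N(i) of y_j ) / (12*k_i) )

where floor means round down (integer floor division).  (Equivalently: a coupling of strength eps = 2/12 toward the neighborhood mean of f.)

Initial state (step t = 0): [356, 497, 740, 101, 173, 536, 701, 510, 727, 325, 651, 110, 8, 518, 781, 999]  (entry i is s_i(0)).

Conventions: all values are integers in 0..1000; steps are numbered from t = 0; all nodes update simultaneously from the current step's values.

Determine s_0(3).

Simulating step by step:
t=0: [356, 497, 740, 101, 173, 536, 701, 510, 727, 325, 651, 110, 8, 518, 781, 999]
t=1: [804, 305, 627, 449, 523, 333, 553, 299, 645, 816, 535, 421, 246, 289, 682, 314]
t=2: [821, 792, 465, 151, 296, 779, 404, 743, 555, 767, 308, 126, 656, 764, 615, 816]
t=3: [847, 745, 226, 507, 776, 709, 138, 609, 387, 716, 790, 499, 536, 696, 499, 810]

Answer: s_0(3) = 847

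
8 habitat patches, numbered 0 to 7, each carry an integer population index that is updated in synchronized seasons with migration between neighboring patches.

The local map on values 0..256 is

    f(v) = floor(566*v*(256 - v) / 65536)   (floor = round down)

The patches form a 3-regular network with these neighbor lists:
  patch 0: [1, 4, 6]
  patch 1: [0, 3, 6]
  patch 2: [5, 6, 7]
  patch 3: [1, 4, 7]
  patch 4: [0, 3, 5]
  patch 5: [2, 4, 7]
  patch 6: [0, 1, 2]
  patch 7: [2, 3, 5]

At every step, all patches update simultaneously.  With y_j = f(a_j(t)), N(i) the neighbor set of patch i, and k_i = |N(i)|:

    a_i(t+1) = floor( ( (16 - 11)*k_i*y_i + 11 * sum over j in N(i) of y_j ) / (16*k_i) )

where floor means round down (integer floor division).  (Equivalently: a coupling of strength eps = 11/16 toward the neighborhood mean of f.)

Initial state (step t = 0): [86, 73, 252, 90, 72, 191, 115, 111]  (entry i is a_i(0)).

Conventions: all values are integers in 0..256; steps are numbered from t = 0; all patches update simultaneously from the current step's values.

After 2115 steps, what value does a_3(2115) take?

Answer: a_3(2115) = 140
Key observation: The state at step 3, [140, 140, 140, 140, 140, 140, 140, 140], reappears at step 4: the system is in a cycle of period 1 from step 3 on.  Therefore the state at step 2115 equals the state at step 3 + ((2115 - 3) mod 1) = 3, which is [140, 140, 140, 140, 140, 140, 140, 140].

Derivation:
t=0: [86, 73, 252, 90, 72, 191, 115, 111]
t=1: [123, 126, 90, 124, 118, 93, 100, 99]
t=2: [139, 139, 131, 139, 138, 132, 136, 133]
t=3: [140, 140, 140, 140, 140, 140, 140, 140]
t=4: [140, 140, 140, 140, 140, 140, 140, 140]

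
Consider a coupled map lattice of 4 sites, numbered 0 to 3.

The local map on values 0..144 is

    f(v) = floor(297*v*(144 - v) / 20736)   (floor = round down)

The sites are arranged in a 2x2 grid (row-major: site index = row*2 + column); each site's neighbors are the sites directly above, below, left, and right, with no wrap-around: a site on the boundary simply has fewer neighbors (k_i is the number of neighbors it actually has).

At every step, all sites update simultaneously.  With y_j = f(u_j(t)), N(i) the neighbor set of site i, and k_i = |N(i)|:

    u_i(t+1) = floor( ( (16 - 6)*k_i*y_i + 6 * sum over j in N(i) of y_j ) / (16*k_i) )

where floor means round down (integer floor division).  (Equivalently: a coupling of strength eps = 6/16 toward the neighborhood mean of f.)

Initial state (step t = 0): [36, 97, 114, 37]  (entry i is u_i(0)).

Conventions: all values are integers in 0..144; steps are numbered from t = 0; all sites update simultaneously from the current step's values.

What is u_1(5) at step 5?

Simulating step by step:
t=0: [36, 97, 114, 37]
t=1: [55, 61, 50, 56]
t=2: [69, 71, 68, 69]
t=3: [74, 74, 74, 74]
t=4: [74, 74, 74, 74]
t=5: [74, 74, 74, 74]

Answer: u_1(5) = 74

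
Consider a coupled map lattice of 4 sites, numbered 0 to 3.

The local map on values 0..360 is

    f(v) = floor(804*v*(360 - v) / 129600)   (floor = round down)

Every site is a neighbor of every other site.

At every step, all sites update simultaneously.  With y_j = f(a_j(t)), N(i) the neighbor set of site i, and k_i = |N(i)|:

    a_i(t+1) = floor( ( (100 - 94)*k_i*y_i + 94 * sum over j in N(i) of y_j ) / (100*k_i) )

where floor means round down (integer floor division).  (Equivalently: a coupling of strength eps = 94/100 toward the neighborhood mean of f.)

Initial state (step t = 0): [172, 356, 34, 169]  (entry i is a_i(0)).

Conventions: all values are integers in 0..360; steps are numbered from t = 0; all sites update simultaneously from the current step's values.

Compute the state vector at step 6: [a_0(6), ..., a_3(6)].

Simulating step by step:
t=0: [172, 356, 34, 169]
t=1: [98, 147, 131, 98]
t=2: [178, 169, 171, 178]
t=3: [200, 200, 200, 200]
t=4: [198, 198, 198, 198]
t=5: [198, 198, 198, 198]
t=6: [198, 198, 198, 198]

Answer: [198, 198, 198, 198]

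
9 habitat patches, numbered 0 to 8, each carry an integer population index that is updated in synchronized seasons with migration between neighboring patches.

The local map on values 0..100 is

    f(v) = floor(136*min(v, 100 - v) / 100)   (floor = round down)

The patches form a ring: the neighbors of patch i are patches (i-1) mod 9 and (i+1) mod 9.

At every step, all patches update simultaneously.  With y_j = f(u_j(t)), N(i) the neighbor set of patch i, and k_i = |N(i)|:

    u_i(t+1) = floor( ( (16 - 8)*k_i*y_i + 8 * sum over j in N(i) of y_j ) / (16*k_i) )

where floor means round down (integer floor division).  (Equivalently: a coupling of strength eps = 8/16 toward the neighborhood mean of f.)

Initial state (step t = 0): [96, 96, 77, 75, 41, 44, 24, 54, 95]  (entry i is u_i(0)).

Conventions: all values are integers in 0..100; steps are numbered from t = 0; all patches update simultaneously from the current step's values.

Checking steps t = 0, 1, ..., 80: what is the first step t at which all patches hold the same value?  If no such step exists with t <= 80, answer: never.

Answer: never
Key observation: The state at step 37 reappears at step 41 — the system is in a cycle of period 4 from step 37 on.  No step 0..41 is synchronized, and the cycle repeats forever, so no step up to 80 (or ever) has all patches equal.

Derivation:
t=0: [96, 96, 77, 75, 41, 44, 24, 54, 95]  (not all equal)
t=1: [5, 11, 25, 38, 50, 51, 46, 40, 19]  (not all equal)
t=2: [12, 17, 33, 51, 63, 65, 61, 48, 27]  (not all equal)
t=3: [22, 26, 44, 56, 53, 49, 54, 54, 38]  (not all equal)
t=4: [36, 39, 53, 60, 62, 64, 63, 59, 48]  (not all equal)
t=5: [53, 54, 58, 55, 51, 49, 50, 56, 58]  (not all equal)
t=6: [61, 61, 59, 61, 64, 66, 65, 60, 59]  (not all equal)
t=7: [53, 53, 54, 52, 48, 46, 48, 52, 54]  (not all equal)
t=8: [62, 62, 63, 64, 64, 63, 64, 64, 63]  (not all equal)
t=9: [50, 50, 49, 48, 48, 49, 48, 48, 49]  (not all equal)
t=10: [67, 67, 66, 65, 65, 65, 65, 65, 66]  (not all equal)
t=11: [44, 44, 45, 46, 47, 47, 47, 46, 45]  (not all equal)
t=12: [59, 59, 60, 62, 62, 63, 62, 62, 60]  (not all equal)
t=13: [54, 54, 53, 51, 50, 50, 50, 51, 53]  (not all equal)
t=14: [62, 62, 63, 65, 67, 68, 67, 65, 63]  (not all equal)
t=15: [50, 50, 49, 47, 44, 43, 44, 47, 49]  (not all equal)
t=16: [67, 67, 65, 62, 59, 58, 59, 62, 65]  (not all equal)
t=17: [44, 44, 47, 51, 54, 56, 54, 51, 47]  (not all equal)
t=18: [60, 60, 62, 64, 62, 60, 62, 64, 62]  (not all equal)
t=19: [53, 53, 51, 49, 51, 52, 51, 49, 51]  (not all equal)
t=20: [63, 63, 65, 66, 65, 65, 65, 66, 65]  (not all equal)
t=21: [49, 49, 47, 46, 46, 47, 46, 46, 47]  (not all equal)
t=22: [65, 65, 63, 62, 62, 62, 62, 62, 63]  (not all equal)
t=23: [47, 47, 49, 50, 51, 51, 51, 50, 49]  (not all equal)
t=24: [63, 63, 65, 67, 66, 66, 66, 67, 65]  (not all equal)
t=25: [49, 49, 47, 45, 45, 46, 45, 45, 47]  (not all equal)
t=26: [65, 65, 63, 61, 61, 61, 61, 61, 63]  (not all equal)
t=27: [47, 47, 50, 52, 53, 53, 53, 52, 50]  (not all equal)
t=28: [64, 64, 66, 65, 63, 63, 63, 65, 66]  (not all equal)
t=29: [47, 47, 46, 47, 49, 50, 49, 47, 46]  (not all equal)
t=30: [62, 62, 62, 63, 65, 67, 65, 63, 62]  (not all equal)
t=31: [51, 51, 50, 49, 47, 45, 47, 49, 50]  (not all equal)
t=32: [66, 66, 67, 65, 63, 62, 63, 65, 67]  (not all equal)
t=33: [45, 45, 45, 47, 49, 50, 49, 47, 45]  (not all equal)
t=34: [61, 61, 61, 63, 65, 67, 65, 63, 61]  (not all equal)
t=35: [53, 53, 52, 50, 47, 45, 47, 50, 52]  (not all equal)
t=36: [63, 63, 65, 66, 63, 62, 63, 66, 65]  (not all equal)
t=37: [49, 49, 47, 47, 49, 50, 49, 47, 47]  (not all equal)
t=38: [65, 65, 63, 63, 65, 67, 65, 63, 63]  (not all equal)
t=39: [47, 47, 49, 49, 47, 45, 47, 49, 49]  (not all equal)
t=40: [63, 63, 65, 65, 63, 62, 63, 65, 65]  (not all equal)
t=41: [49, 49, 47, 47, 49, 50, 49, 47, 47]  (not all equal)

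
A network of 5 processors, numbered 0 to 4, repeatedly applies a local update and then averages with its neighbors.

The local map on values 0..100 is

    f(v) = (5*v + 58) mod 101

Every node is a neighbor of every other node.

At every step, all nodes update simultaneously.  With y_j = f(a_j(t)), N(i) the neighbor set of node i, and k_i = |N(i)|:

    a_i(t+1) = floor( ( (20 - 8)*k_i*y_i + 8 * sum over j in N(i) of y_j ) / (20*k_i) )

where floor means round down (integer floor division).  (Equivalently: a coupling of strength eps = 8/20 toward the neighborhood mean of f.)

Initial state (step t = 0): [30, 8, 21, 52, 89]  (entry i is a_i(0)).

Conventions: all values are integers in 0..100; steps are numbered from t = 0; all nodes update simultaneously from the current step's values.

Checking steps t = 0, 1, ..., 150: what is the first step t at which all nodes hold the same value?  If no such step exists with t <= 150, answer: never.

Simulating step by step:
t=0: [30, 8, 21, 52, 89]  (not all equal)
t=1: [31, 77, 59, 35, 77]  (not all equal)
t=2: [22, 36, 42, 32, 36]  (not all equal)
t=3: [55, 40, 55, 30, 40]  (not all equal)
t=4: [32, 45, 32, 20, 45]  (not all equal)
t=5: [33, 65, 33, 53, 65]  (not all equal)
t=6: [32, 62, 32, 32, 62]  (not all equal)
t=7: [25, 50, 25, 25, 50]  (not all equal)
t=8: [66, 28, 66, 66, 28]  (not all equal)
t=9: [87, 93, 87, 87, 93]  (not all equal)
t=10: [74, 39, 74, 74, 39]  (not all equal)
t=11: [29, 42, 29, 29, 42]  (not all equal)
t=12: [14, 46, 14, 14, 46]  (not all equal)
t=13: [38, 68, 38, 38, 68]  (not all equal)
t=14: [55, 80, 55, 55, 80]  (not all equal)
t=15: [34, 46, 34, 34, 46]  (not all equal)
t=16: [38, 68, 38, 38, 68]  (not all equal)

Answer: never
Key observation: The state at step 13 reappears at step 16 — the system is in a cycle of period 3 from step 13 on.  No step 0..16 is synchronized, and the cycle repeats forever, so no step up to 150 (or ever) has all nodes equal.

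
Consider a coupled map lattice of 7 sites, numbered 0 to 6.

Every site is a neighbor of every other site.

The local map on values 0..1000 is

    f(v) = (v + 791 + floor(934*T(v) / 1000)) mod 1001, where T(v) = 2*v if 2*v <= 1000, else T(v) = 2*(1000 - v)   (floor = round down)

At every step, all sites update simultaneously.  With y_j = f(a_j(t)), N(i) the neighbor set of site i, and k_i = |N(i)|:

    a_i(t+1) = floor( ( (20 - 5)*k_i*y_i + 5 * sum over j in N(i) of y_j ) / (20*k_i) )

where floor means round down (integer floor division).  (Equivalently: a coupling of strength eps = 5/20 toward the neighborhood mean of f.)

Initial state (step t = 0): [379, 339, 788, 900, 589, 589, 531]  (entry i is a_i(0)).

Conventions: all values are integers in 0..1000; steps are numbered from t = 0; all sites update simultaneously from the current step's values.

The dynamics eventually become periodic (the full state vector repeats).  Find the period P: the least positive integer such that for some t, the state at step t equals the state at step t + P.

Answer: 2
Key observation: The state at step 40, [888, 888, 888, 888, 888, 888, 888], reappears at step 42 — and no state repeats earlier — so the cycle the system enters has period 2.

Derivation:
t=0: [379, 339, 788, 900, 589, 589, 531]
t=1: [786, 705, 855, 786, 268, 268, 304]
t=2: [885, 227, 843, 885, 590, 590, 663]
t=3: [776, 458, 802, 776, 248, 248, 203]
t=4: [880, 255, 864, 880, 538, 538, 447]
t=5: [786, 521, 795, 786, 287, 287, 202]
t=6: [887, 341, 881, 887, 630, 630, 457]
t=7: [785, 699, 789, 785, 234, 234, 226]
t=8: [871, 216, 869, 871, 507, 507, 490]
t=9: [794, 445, 795, 794, 308, 308, 293]
t=10: [891, 252, 890, 891, 682, 682, 652]
t=11: [767, 503, 767, 767, 187, 187, 205]
t=12: [878, 331, 878, 878, 406, 406, 443]
t=13: [858, 748, 858, 858, 900, 900, 266]
t=14: [857, 215, 857, 857, 830, 830, 601]
t=15: [862, 502, 862, 862, 878, 878, 310]
t=16: [869, 382, 869, 869, 859, 859, 706]
t=17: [867, 854, 867, 867, 873, 873, 258]
t=18: [889, 897, 889, 889, 885, 885, 623]
t=19: [853, 848, 853, 853, 856, 856, 308]
t=20: [906, 909, 906, 906, 904, 904, 733]
t=21: [835, 833, 835, 835, 837, 837, 232]
t=22: [912, 913, 912, 912, 911, 911, 574]
t=23: [836, 835, 836, 836, 837, 837, 335]
t=24: [924, 925, 924, 924, 923, 923, 795]
t=25: [859, 859, 859, 859, 860, 860, 939]
t=26: [909, 909, 909, 909, 908, 908, 859]
t=27: [869, 869, 869, 869, 870, 870, 901]
t=28: [901, 901, 901, 901, 901, 901, 881]
t=29: [875, 875, 875, 875, 875, 875, 888]
t=30: [897, 897, 897, 897, 897, 897, 889]
t=31: [879, 879, 879, 879, 879, 879, 884]
t=32: [894, 894, 894, 894, 894, 894, 891]
t=33: [882, 882, 882, 882, 882, 882, 883]
t=34: [891, 891, 891, 891, 891, 891, 891]
t=35: [884, 884, 884, 884, 884, 884, 884]
t=36: [890, 890, 890, 890, 890, 890, 890]
t=37: [885, 885, 885, 885, 885, 885, 885]
t=38: [889, 889, 889, 889, 889, 889, 889]
t=39: [886, 886, 886, 886, 886, 886, 886]
t=40: [888, 888, 888, 888, 888, 888, 888]
t=41: [887, 887, 887, 887, 887, 887, 887]
t=42: [888, 888, 888, 888, 888, 888, 888]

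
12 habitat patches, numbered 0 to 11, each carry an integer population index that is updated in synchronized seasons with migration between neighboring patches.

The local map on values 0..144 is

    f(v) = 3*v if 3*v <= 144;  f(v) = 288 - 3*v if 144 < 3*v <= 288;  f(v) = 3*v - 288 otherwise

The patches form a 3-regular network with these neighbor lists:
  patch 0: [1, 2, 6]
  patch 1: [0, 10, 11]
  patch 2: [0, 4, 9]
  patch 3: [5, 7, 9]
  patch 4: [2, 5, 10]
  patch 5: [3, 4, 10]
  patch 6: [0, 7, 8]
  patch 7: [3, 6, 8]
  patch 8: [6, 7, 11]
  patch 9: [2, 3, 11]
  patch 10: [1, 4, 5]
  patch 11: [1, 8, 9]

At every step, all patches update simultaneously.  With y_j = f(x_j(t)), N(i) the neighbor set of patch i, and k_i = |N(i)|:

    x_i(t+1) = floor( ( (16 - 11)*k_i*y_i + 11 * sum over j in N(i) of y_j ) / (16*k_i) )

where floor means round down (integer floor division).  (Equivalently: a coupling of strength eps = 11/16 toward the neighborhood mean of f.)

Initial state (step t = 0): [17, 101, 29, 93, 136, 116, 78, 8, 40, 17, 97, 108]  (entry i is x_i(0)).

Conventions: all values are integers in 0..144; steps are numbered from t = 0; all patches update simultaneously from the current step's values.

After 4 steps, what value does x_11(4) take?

Answer: x_11(4) = 125

Derivation:
t=0: [17, 101, 29, 93, 136, 116, 78, 8, 40, 17, 97, 108]
t=1: [51, 25, 78, 33, 71, 49, 61, 49, 63, 46, 45, 53]
t=2: [95, 114, 96, 127, 99, 114, 118, 113, 116, 107, 108, 111]
t=3: [28, 36, 10, 60, 23, 48, 46, 66, 55, 41, 38, 47]
t=4: [89, 111, 72, 115, 87, 111, 111, 112, 123, 102, 109, 125]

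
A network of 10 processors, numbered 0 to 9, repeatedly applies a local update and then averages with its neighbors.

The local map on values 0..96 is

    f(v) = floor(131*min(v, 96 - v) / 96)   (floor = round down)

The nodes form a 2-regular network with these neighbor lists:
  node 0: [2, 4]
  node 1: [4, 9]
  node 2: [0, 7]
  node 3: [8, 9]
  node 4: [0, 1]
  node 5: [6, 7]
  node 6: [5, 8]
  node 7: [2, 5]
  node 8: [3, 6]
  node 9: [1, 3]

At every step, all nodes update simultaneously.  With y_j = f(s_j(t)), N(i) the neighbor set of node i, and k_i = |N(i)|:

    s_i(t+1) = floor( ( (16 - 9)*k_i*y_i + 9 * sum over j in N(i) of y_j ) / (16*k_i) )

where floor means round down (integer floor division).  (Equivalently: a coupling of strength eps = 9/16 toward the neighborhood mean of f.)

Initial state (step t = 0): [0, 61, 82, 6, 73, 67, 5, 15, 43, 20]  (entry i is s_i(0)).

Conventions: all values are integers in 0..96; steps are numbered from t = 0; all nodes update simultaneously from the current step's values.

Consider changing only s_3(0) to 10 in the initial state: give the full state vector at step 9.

Answer: [62, 50, 63, 46, 57, 52, 48, 58, 46, 46]
Key observation: This trace re-runs the system from the modified initial state.

Derivation:
t=0: [0, 61, 82, 10, 73, 67, 5, 15, 43, 20]
t=1: [14, 36, 13, 29, 26, 24, 29, 25, 30, 28]
t=2: [22, 41, 22, 39, 34, 34, 37, 28, 39, 41]
t=3: [34, 52, 32, 53, 44, 44, 49, 38, 52, 54]
t=4: [49, 59, 46, 58, 56, 58, 61, 51, 60, 58]
t=5: [60, 51, 62, 50, 55, 52, 48, 58, 49, 50]
t=6: [49, 59, 48, 62, 55, 58, 63, 52, 63, 61]
t=7: [61, 50, 63, 46, 56, 51, 46, 58, 45, 47]
t=8: [48, 60, 47, 62, 54, 58, 61, 52, 61, 62]
t=9: [62, 50, 63, 46, 57, 52, 48, 58, 46, 46]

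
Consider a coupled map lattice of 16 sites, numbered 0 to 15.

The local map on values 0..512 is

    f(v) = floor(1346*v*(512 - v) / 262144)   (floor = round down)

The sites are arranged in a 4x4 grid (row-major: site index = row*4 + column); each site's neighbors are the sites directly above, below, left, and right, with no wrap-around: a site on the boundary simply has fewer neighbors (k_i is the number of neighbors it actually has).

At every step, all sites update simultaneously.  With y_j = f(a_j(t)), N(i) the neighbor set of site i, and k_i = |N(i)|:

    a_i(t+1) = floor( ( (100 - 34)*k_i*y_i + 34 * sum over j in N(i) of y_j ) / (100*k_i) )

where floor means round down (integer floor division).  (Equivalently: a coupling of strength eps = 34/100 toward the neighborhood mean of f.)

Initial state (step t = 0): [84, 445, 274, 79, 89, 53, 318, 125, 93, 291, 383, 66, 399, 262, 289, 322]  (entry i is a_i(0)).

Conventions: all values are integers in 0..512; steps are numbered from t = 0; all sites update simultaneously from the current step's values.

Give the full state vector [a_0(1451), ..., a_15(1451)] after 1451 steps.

Simulating step by step:
t=0: [84, 445, 274, 79, 89, 53, 318, 125, 93, 291, 383, 66, 399, 262, 289, 322]
t=1: [180, 173, 293, 214, 184, 166, 290, 236, 217, 295, 262, 192, 243, 322, 320, 289]
t=2: [305, 303, 325, 328, 309, 301, 327, 330, 326, 324, 331, 321, 330, 318, 318, 324]
t=3: [323, 323, 312, 309, 321, 323, 311, 309, 312, 313, 309, 312, 309, 314, 314, 313]
t=4: [313, 313, 319, 321, 314, 314, 319, 321, 319, 318, 321, 320, 321, 319, 319, 319]
t=5: [319, 318, 316, 314, 318, 318, 315, 314, 316, 316, 314, 314, 314, 315, 315, 315]
t=6: [316, 316, 317, 318, 316, 316, 318, 318, 317, 317, 318, 318, 318, 318, 318, 318]
t=7: [318, 317, 316, 316, 317, 317, 316, 316, 317, 316, 316, 316, 316, 316, 316, 316]
t=8: [316, 317, 317, 318, 316, 317, 317, 318, 317, 317, 318, 318, 317, 318, 318, 318]
t=9: [317, 317, 316, 316, 317, 317, 316, 316, 317, 316, 316, 316, 316, 316, 316, 316]
t=10: [317, 317, 317, 318, 317, 317, 317, 318, 317, 317, 318, 318, 317, 318, 318, 318]
t=11: [317, 317, 316, 316, 317, 317, 316, 316, 317, 316, 316, 316, 316, 316, 316, 316]

Answer: [317, 317, 316, 316, 317, 317, 316, 316, 317, 316, 316, 316, 316, 316, 316, 316]
Key observation: The state at step 9, [317, 317, 316, 316, 317, 317, 316, 316, 317, 316, 316, 316, 316, 316, 316, 316], reappears at step 11: the system is in a cycle of period 2 from step 9 on.  Therefore the state at step 1451 equals the state at step 9 + ((1451 - 9) mod 2) = 9, which is [317, 317, 316, 316, 317, 317, 316, 316, 317, 316, 316, 316, 316, 316, 316, 316].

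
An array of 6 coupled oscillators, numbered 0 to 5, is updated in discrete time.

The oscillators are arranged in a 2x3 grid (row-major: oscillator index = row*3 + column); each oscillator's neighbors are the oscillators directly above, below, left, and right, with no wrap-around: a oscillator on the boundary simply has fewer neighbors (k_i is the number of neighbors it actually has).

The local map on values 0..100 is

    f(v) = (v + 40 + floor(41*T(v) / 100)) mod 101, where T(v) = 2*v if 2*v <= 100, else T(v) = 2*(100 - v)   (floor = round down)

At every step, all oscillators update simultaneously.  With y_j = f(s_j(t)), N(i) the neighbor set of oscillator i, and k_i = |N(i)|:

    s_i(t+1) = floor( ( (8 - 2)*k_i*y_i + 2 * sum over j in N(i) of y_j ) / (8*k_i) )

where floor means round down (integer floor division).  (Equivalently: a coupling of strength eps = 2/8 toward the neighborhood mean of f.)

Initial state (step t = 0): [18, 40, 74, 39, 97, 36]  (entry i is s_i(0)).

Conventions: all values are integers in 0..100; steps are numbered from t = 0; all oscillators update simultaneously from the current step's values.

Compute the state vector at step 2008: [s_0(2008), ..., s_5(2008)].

Answer: [32, 35, 32, 32, 35, 32]
Key observation: The state at step 26, [13, 28, 13, 13, 28, 13], reappears at step 31: the system is in a cycle of period 5 from step 26 on.  Therefore the state at step 2008 equals the state at step 26 + ((2008 - 26) mod 5) = 28, which is [32, 35, 32, 32, 35, 32].

Derivation:
t=0: [18, 40, 74, 39, 97, 36]
t=1: [56, 20, 27, 20, 30, 12]
t=2: [42, 74, 83, 72, 88, 68]
t=3: [19, 32, 34, 31, 35, 33]
t=4: [79, 79, 24, 81, 26, 75]
t=5: [35, 43, 70, 41, 73, 46]
t=6: [5, 18, 29, 14, 29, 24]
t=7: [53, 73, 88, 66, 87, 85]
t=8: [30, 34, 35, 32, 35, 36]
t=9: [82, 8, 2, 85, 10, 3]
t=10: [37, 51, 44, 38, 54, 46]
t=11: [9, 27, 20, 10, 27, 22]
t=12: [60, 85, 78, 61, 85, 80]
t=13: [31, 35, 35, 31, 35, 35]
t=14: [84, 9, 2, 84, 9, 2]
t=15: [38, 53, 44, 38, 53, 44]
t=16: [10, 27, 20, 10, 27, 20]
t=17: [61, 85, 77, 61, 85, 77]
t=18: [31, 35, 34, 31, 35, 34]
t=19: [84, 9, 0, 84, 9, 0]
t=20: [38, 53, 42, 38, 53, 42]
t=21: [10, 26, 16, 10, 26, 16]
t=22: [61, 83, 71, 61, 83, 71]
t=23: [31, 34, 33, 31, 34, 33]
t=24: [84, 16, 87, 84, 16, 87]
t=25: [40, 63, 40, 40, 63, 40]
t=26: [13, 28, 13, 13, 28, 13]
t=27: [66, 85, 66, 66, 85, 66]
t=28: [32, 35, 32, 32, 35, 32]
t=29: [86, 18, 86, 86, 18, 86]
t=30: [40, 66, 40, 40, 66, 40]
t=31: [13, 28, 13, 13, 28, 13]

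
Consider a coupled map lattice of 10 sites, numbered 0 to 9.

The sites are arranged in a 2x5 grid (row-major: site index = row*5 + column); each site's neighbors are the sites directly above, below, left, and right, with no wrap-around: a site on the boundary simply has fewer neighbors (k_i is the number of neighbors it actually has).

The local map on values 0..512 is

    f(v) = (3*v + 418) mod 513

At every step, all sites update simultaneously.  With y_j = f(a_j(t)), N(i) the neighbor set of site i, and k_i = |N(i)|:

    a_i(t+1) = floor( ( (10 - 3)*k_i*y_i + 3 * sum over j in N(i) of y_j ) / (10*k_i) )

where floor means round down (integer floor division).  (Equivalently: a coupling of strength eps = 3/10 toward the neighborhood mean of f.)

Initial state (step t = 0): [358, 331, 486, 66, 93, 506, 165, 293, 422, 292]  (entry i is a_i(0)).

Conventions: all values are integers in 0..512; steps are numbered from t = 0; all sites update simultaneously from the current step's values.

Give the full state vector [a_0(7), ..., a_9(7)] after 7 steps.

Answer: [358, 445, 269, 109, 184, 165, 388, 415, 250, 245]

Derivation:
t=0: [358, 331, 486, 66, 93, 506, 165, 293, 422, 292]
t=1: [443, 389, 311, 138, 184, 407, 385, 277, 165, 236]
t=2: [167, 88, 286, 341, 382, 106, 60, 232, 344, 198]
t=3: [343, 192, 242, 360, 154, 229, 107, 137, 397, 416]
t=4: [378, 413, 209, 385, 346, 152, 245, 262, 140, 154]
t=5: [80, 98, 46, 101, 361, 273, 154, 171, 285, 370]
t=6: [163, 194, 112, 222, 439, 224, 339, 358, 285, 459]
t=7: [358, 445, 269, 109, 184, 165, 388, 415, 250, 245]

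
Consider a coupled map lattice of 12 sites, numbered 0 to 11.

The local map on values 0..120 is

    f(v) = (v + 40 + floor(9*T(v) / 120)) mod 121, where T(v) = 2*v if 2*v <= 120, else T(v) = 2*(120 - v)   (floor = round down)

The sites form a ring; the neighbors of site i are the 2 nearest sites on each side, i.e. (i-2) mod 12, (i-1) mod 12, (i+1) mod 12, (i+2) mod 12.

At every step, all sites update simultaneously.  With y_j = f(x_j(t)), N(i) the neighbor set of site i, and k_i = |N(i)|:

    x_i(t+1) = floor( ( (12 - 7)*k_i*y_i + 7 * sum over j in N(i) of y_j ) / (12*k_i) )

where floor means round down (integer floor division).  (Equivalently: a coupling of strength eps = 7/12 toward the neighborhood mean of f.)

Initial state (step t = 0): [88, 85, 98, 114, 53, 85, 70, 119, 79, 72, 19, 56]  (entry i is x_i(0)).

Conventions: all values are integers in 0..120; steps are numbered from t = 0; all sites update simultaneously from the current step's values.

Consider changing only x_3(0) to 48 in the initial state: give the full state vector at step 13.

Simulating step by step:
t=0: [88, 85, 98, 48, 53, 85, 70, 119, 79, 72, 19, 56]
t=1: [32, 37, 39, 59, 76, 54, 70, 52, 50, 79, 60, 72]
t=2: [89, 90, 73, 83, 60, 89, 92, 87, 88, 63, 88, 89]
t=3: [27, 27, 70, 39, 67, 25, 26, 25, 26, 52, 25, 26]
t=4: [76, 79, 98, 88, 96, 77, 75, 72, 73, 81, 73, 73]
t=5: [38, 23, 13, 11, 12, 22, 37, 68, 85, 71, 85, 68]
t=6: [70, 71, 59, 56, 58, 71, 69, 87, 51, 85, 51, 88]
t=7: [97, 98, 109, 108, 109, 98, 96, 53, 74, 35, 75, 54]
t=8: [29, 34, 26, 25, 25, 33, 46, 76, 78, 80, 46, 59]
t=9: [81, 79, 70, 71, 72, 65, 60, 26, 28, 31, 65, 80]
t=10: [36, 37, 84, 100, 116, 107, 99, 82, 83, 69, 69, 30]
t=11: [74, 61, 35, 31, 25, 23, 19, 27, 40, 77, 88, 88]
t=12: [80, 87, 87, 78, 69, 67, 67, 60, 56, 26, 36, 39]
t=13: [29, 19, 23, 37, 83, 97, 112, 103, 97, 83, 71, 59]

Answer: [29, 19, 23, 37, 83, 97, 112, 103, 97, 83, 71, 59]
Key observation: This trace re-runs the system from the modified initial state.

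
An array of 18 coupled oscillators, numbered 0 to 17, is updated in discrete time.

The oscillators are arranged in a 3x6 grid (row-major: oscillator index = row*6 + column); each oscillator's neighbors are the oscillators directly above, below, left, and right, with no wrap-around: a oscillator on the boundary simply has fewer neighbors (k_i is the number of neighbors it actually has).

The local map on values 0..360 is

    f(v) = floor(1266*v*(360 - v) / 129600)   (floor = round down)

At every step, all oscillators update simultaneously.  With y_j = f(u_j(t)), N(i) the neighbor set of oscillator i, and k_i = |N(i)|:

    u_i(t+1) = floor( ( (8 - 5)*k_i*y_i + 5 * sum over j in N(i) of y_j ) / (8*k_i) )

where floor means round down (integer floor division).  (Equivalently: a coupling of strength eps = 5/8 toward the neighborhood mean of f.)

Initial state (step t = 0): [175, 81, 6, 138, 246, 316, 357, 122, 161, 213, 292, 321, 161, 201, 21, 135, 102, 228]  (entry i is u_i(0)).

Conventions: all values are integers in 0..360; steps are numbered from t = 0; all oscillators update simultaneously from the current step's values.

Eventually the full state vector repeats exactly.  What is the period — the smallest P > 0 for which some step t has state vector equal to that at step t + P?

Answer: 4
Key observation: The state at step 22, [303, 306, 309, 312, 314, 315, 303, 306, 309, 312, 314, 315, 303, 306, 309, 312, 314, 315], reappears at step 26 — and no state repeats earlier — so the cycle the system enters has period 4.

Derivation:
t=0: [175, 81, 6, 138, 246, 316, 357, 122, 161, 213, 292, 321, 161, 201, 21, 135, 102, 228]
t=1: [190, 211, 180, 236, 233, 174, 193, 239, 222, 286, 221, 175, 217, 255, 217, 242, 259, 228]
t=2: [312, 305, 304, 275, 296, 307, 305, 290, 285, 258, 279, 307, 293, 282, 288, 263, 277, 288]
t=3: [156, 167, 187, 212, 195, 166, 172, 191, 206, 237, 211, 180, 189, 203, 215, 235, 223, 195]
t=4: [312, 313, 312, 305, 310, 314, 313, 313, 306, 295, 304, 313, 313, 311, 302, 291, 300, 309]
t=5: [144, 144, 152, 161, 154, 144, 143, 146, 161, 177, 164, 149, 144, 150, 169, 184, 172, 156]
t=6: [303, 304, 308, 311, 309, 306, 303, 305, 311, 314, 312, 308, 304, 307, 312, 315, 313, 310]
t=7: [167, 163, 154, 149, 152, 156, 166, 161, 150, 143, 147, 153, 164, 158, 147, 141, 144, 150]
t=8: [313, 312, 309, 306, 307, 309, 313, 311, 307, 304, 305, 307, 312, 310, 305, 302, 303, 306]
t=9: [143, 147, 154, 159, 158, 156, 144, 148, 157, 164, 162, 158, 146, 151, 161, 167, 166, 162]
t=10: [303, 305, 309, 311, 311, 310, 304, 306, 310, 312, 312, 311, 305, 307, 311, 313, 313, 312]
t=11: [165, 161, 153, 148, 148, 149, 164, 160, 151, 146, 146, 147, 162, 157, 149, 144, 144, 145]
t=12: [313, 311, 308, 306, 306, 306, 313, 311, 308, 305, 304, 305, 312, 310, 307, 304, 303, 304]
t=13: [144, 148, 155, 160, 162, 161, 144, 148, 156, 162, 164, 163, 146, 150, 157, 164, 166, 165]
t=14: [303, 306, 309, 312, 312, 312, 304, 306, 310, 312, 313, 313, 305, 307, 310, 312, 313, 313]
t=15: [165, 160, 152, 147, 145, 145, 164, 159, 152, 146, 143, 143, 162, 158, 151, 146, 143, 143]
t=16: [313, 311, 308, 305, 304, 303, 313, 311, 308, 305, 303, 303, 312, 311, 308, 305, 303, 303]
t=17: [144, 148, 155, 162, 166, 167, 144, 148, 155, 162, 166, 168, 145, 149, 155, 162, 166, 168]
t=18: [303, 306, 309, 312, 313, 314, 303, 306, 309, 312, 314, 314, 304, 306, 310, 312, 314, 314]
t=19: [165, 160, 153, 146, 142, 141, 166, 160, 152, 146, 142, 141, 165, 159, 152, 146, 142, 141]
t=20: [313, 311, 308, 305, 302, 301, 313, 311, 308, 305, 302, 301, 313, 311, 308, 305, 302, 301]
t=21: [144, 148, 155, 163, 169, 172, 144, 148, 155, 163, 170, 172, 144, 148, 155, 163, 169, 172]
t=22: [303, 306, 309, 312, 314, 315, 303, 306, 309, 312, 314, 315, 303, 306, 309, 312, 314, 315]
t=23: [165, 160, 153, 146, 141, 138, 166, 160, 153, 146, 141, 138, 165, 160, 153, 146, 141, 138]
t=24: [313, 311, 308, 305, 301, 299, 313, 311, 308, 305, 301, 299, 313, 311, 308, 305, 301, 299]
t=25: [144, 148, 155, 163, 171, 176, 144, 148, 155, 163, 172, 176, 144, 148, 155, 163, 171, 176]
t=26: [303, 306, 309, 312, 314, 315, 303, 306, 309, 312, 314, 315, 303, 306, 309, 312, 314, 315]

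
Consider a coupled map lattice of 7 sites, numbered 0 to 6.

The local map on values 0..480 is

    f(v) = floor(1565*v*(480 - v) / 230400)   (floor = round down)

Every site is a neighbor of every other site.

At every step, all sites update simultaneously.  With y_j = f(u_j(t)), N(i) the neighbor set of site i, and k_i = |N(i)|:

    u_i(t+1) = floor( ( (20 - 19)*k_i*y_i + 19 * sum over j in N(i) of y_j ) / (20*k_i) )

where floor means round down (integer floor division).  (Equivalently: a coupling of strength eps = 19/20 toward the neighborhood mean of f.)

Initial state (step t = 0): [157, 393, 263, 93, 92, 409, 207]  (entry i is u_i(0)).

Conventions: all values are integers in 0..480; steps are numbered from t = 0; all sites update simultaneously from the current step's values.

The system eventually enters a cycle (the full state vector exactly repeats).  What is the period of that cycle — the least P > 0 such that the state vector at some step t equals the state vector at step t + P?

Answer: 2
Key observation: The state at step 8, [391, 391, 391, 391, 391, 391, 391], reappears at step 10 — and no state repeats earlier — so the cycle the system enters has period 2.

Derivation:
t=0: [157, 393, 263, 93, 92, 409, 207]
t=1: [283, 296, 279, 294, 295, 299, 279]
t=2: [373, 374, 372, 373, 373, 374, 372]
t=3: [270, 270, 270, 270, 270, 270, 270]
t=4: [385, 385, 385, 385, 385, 385, 385]
t=5: [248, 248, 248, 248, 248, 248, 248]
t=6: [390, 390, 390, 390, 390, 390, 390]
t=7: [238, 238, 238, 238, 238, 238, 238]
t=8: [391, 391, 391, 391, 391, 391, 391]
t=9: [236, 236, 236, 236, 236, 236, 236]
t=10: [391, 391, 391, 391, 391, 391, 391]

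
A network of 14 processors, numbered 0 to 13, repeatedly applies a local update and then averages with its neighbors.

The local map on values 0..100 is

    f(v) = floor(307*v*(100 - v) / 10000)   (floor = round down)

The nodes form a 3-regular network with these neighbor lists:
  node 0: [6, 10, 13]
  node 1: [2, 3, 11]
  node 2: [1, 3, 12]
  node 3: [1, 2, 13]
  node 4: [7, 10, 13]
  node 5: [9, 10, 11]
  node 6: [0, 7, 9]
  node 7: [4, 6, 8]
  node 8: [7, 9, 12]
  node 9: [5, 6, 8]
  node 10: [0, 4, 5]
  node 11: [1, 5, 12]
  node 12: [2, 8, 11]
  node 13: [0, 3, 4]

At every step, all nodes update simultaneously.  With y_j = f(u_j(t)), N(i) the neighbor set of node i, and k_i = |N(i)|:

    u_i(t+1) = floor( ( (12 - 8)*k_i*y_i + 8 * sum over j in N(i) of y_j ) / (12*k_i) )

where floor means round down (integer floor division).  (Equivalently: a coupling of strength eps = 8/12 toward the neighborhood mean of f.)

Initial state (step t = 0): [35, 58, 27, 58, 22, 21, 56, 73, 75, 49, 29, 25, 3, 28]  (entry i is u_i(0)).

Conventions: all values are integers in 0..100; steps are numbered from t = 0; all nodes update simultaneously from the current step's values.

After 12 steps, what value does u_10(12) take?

Answer: u_10(12) = 73

Derivation:
t=0: [35, 58, 27, 58, 22, 21, 56, 73, 75, 49, 29, 25, 3, 28]
t=1: [67, 67, 54, 68, 58, 60, 70, 60, 51, 65, 59, 48, 41, 63]
t=2: [68, 70, 71, 69, 73, 73, 67, 71, 73, 70, 72, 72, 75, 69]
t=3: [64, 63, 62, 64, 62, 61, 65, 62, 60, 62, 61, 60, 59, 64]
t=4: [70, 71, 71, 70, 71, 72, 70, 71, 72, 71, 72, 72, 73, 70]
t=5: [63, 62, 62, 63, 62, 61, 63, 62, 61, 62, 62, 61, 61, 63]
t=6: [71, 72, 72, 71, 71, 72, 71, 72, 72, 72, 72, 72, 72, 71]
t=7: [62, 61, 61, 62, 62, 61, 62, 61, 61, 61, 61, 61, 61, 63]
t=8: [72, 72, 72, 72, 72, 73, 72, 72, 73, 72, 72, 73, 73, 71]
t=9: [61, 60, 60, 61, 61, 60, 61, 60, 60, 60, 60, 60, 60, 61]
t=10: [73, 73, 73, 73, 73, 73, 73, 73, 73, 73, 73, 73, 73, 73]
t=11: [60, 60, 60, 60, 60, 60, 60, 60, 60, 60, 60, 60, 60, 60]
t=12: [73, 73, 73, 73, 73, 73, 73, 73, 73, 73, 73, 73, 73, 73]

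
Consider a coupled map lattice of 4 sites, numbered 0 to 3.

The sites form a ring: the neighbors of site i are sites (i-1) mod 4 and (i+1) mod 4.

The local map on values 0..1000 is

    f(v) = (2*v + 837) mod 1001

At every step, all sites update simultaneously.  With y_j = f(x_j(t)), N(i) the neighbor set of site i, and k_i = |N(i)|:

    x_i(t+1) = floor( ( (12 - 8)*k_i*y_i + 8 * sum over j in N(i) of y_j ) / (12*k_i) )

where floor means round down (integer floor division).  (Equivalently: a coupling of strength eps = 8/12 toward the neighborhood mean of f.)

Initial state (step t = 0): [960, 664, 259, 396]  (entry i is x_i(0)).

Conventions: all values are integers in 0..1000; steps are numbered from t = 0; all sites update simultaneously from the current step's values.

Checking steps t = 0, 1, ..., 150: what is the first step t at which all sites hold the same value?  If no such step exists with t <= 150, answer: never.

Simulating step by step:
t=0: [960, 664, 259, 396]  (not all equal)
t=1: [515, 424, 381, 579]  (not all equal)
t=2: [848, 716, 758, 819]  (not all equal)
t=3: [423, 383, 363, 451]  (not all equal)
t=4: [674, 615, 634, 660]  (not all equal)
t=5: [134, 117, 107, 147]  (not all equal)
t=6: [101, 74, 83, 94]  (not all equal)
t=7: [349, 341, 337, 21]  (not all equal)
t=8: [643, 520, 635, 641]  (not all equal)
t=9: [371, 367, 366, 114]  (not all equal)
t=10: [404, 572, 400, 403]  (not all equal)
t=11: [755, 753, 752, 640]  (not all equal)
t=12: [267, 341, 265, 266]  (not all equal)
t=13: [418, 418, 417, 368]  (not all equal)
t=14: [638, 671, 638, 638]  (not all equal)
t=15: [133, 133, 133, 111]  (not all equal)
t=16: [87, 102, 87, 87]  (not all equal)
t=17: [20, 20, 20, 10]  (not all equal)
t=18: [870, 877, 870, 870]  (not all equal)
t=19: [579, 579, 579, 575]  (not all equal)
t=20: [991, 994, 991, 991]  (not all equal)
t=21: [819, 819, 819, 817]  (not all equal)
t=22: [471, 473, 471, 471]  (not all equal)
t=23: [779, 779, 779, 778]  (not all equal)
t=24: [392, 393, 392, 392]  (not all equal)
t=25: [620, 620, 620, 620]  (all equal)

Answer: 25
Key observation: Synchronization is absorbing here: once all sites are equal they stay equal, and step 25 is the first all-equal step.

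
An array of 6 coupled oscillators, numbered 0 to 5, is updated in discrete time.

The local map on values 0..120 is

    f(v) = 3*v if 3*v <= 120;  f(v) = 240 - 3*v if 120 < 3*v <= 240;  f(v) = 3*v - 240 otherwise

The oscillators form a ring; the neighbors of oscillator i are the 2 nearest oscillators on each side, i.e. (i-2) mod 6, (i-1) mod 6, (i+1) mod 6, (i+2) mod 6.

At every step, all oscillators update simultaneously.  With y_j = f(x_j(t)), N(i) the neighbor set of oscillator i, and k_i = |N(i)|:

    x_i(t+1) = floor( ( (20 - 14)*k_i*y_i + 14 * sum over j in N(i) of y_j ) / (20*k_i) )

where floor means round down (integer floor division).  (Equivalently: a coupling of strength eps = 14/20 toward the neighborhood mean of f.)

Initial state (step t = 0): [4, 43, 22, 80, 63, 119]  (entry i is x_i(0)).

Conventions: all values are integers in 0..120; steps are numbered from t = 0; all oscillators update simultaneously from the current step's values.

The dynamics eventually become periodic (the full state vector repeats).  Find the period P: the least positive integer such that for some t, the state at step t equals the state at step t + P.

Simulating step by step:
t=0: [4, 43, 22, 80, 63, 119]
t=1: [63, 67, 50, 60, 49, 65]
t=2: [62, 54, 69, 64, 70, 56]
t=3: [53, 59, 46, 51, 45, 58]
t=4: [83, 77, 89, 84, 90, 78]
t=5: [15, 12, 18, 16, 18, 12]
t=6: [45, 42, 48, 45, 48, 42]
t=7: [105, 107, 102, 105, 102, 107]
t=8: [73, 76, 71, 73, 71, 76]
t=9: [19, 17, 22, 19, 22, 17]
t=10: [58, 55, 60, 58, 60, 55]
t=11: [67, 69, 64, 67, 64, 69]
t=12: [40, 37, 42, 40, 42, 37]
t=13: [114, 114, 115, 114, 115, 114]
t=14: [103, 102, 103, 103, 103, 102]
t=15: [67, 67, 68, 67, 68, 67]
t=16: [37, 38, 37, 37, 37, 38]
t=17: [112, 112, 111, 112, 111, 112]
t=18: [94, 95, 94, 94, 94, 95]
t=19: [43, 43, 42, 43, 42, 43]
t=20: [112, 111, 112, 112, 112, 111]
t=21: [94, 94, 95, 94, 95, 94]
t=22: [43, 42, 43, 43, 43, 42]
t=23: [112, 112, 111, 112, 111, 112]

Answer: 6
Key observation: The state at step 17, [112, 112, 111, 112, 111, 112], reappears at step 23 — and no state repeats earlier — so the cycle the system enters has period 6.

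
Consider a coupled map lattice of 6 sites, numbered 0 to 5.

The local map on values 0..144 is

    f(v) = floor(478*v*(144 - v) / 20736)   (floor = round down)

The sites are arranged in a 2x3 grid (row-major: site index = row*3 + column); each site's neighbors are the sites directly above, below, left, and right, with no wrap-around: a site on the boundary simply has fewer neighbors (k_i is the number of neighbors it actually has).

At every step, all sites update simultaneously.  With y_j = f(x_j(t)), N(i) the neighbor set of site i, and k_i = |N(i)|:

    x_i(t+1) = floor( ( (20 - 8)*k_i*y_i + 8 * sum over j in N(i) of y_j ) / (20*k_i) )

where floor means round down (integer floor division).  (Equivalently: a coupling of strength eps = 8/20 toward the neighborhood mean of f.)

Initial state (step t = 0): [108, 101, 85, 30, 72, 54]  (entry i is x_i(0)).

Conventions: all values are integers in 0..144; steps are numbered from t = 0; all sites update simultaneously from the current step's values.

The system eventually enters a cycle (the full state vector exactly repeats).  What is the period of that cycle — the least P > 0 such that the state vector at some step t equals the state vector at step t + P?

Answer: 2
Key observation: The state at step 13, [119, 119, 119, 119, 119, 119], reappears at step 15 — and no state repeats earlier — so the cycle the system enters has period 2.

Derivation:
t=0: [108, 101, 85, 30, 72, 54]
t=1: [89, 103, 111, 88, 110, 114]
t=2: [109, 95, 85, 107, 90, 80]
t=3: [91, 106, 114, 94, 109, 116]
t=4: [106, 92, 80, 104, 88, 77]
t=5: [96, 109, 116, 98, 110, 117]
t=6: [101, 87, 76, 100, 86, 75]
t=7: [103, 112, 118, 103, 112, 118]
t=8: [94, 82, 72, 94, 82, 72]
t=9: [109, 116, 118, 109, 116, 118]
t=10: [84, 75, 70, 84, 75, 70]
t=11: [116, 118, 119, 116, 118, 119]
t=12: [73, 70, 68, 73, 70, 68]
t=13: [119, 119, 119, 119, 119, 119]
t=14: [68, 68, 68, 68, 68, 68]
t=15: [119, 119, 119, 119, 119, 119]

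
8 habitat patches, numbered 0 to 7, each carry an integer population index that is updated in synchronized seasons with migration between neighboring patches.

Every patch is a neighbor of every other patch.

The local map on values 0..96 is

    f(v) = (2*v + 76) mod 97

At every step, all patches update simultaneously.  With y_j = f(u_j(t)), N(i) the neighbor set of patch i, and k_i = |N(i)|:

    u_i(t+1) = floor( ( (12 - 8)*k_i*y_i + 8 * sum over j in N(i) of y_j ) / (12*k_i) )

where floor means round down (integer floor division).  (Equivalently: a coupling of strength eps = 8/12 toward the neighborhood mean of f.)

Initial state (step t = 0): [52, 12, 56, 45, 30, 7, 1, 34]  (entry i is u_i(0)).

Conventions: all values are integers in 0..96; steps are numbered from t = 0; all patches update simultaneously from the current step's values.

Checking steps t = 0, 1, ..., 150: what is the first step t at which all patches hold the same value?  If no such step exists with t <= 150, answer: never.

Answer: 16
Key observation: Synchronization is absorbing here: once all patches are equal they stay equal, and step 16 is the first all-equal step.

Derivation:
t=0: [52, 12, 56, 45, 30, 7, 1, 34]  (not all equal)
t=1: [67, 48, 69, 64, 56, 69, 66, 58]  (not all equal)
t=2: [36, 50, 37, 34, 54, 37, 35, 55]  (not all equal)
t=3: [60, 67, 61, 59, 69, 61, 60, 69]  (not all equal)
t=4: [6, 10, 7, 6, 11, 7, 6, 11]  (not all equal)
t=5: [72, 74, 73, 72, 51, 73, 72, 51]  (not all equal)
t=6: [37, 38, 37, 37, 50, 37, 37, 50]  (not all equal)
t=7: [58, 58, 58, 58, 64, 58, 58, 64]  (not all equal)
t=8: [78, 78, 78, 78, 58, 78, 78, 58]  (not all equal)
t=9: [48, 48, 48, 48, 62, 48, 48, 62]  (not all equal)
t=10: [61, 61, 61, 61, 45, 61, 61, 45]  (not all equal)
t=11: [16, 16, 16, 16, 31, 16, 16, 31]  (not all equal)
t=12: [16, 16, 16, 16, 23, 16, 16, 23]  (not all equal)
t=13: [13, 13, 13, 13, 17, 13, 13, 17]  (not all equal)
t=14: [6, 6, 6, 6, 8, 6, 6, 8]  (not all equal)
t=15: [88, 88, 88, 88, 89, 88, 88, 89]  (not all equal)
t=16: [58, 58, 58, 58, 58, 58, 58, 58]  (all equal)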